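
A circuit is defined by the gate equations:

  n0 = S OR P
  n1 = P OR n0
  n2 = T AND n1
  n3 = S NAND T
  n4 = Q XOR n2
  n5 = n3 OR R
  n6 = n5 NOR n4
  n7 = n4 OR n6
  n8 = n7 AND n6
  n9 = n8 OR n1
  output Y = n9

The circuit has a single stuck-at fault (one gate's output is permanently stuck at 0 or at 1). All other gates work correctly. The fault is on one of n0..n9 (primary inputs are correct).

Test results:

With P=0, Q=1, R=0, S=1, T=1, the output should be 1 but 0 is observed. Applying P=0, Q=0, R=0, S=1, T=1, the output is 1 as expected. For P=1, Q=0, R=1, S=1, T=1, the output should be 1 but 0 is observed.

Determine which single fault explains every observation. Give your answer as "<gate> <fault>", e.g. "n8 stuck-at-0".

n1 stuck-at-0

Fault-free values for test 1 (P=0, Q=1, R=0, S=1, T=1): n0=1, n1=1, n2=1, n3=0, n4=0, n5=0, n6=1, n7=1, n8=1, n9=1, giving Y=1. Observed 0.
Test 1: faults giving observed 0 are {n0 stuck-at-0, n1 stuck-at-0, n9 stuck-at-0}.
Test 2 (P=0, Q=0, R=0, S=1, T=1): fault-free n0=1, n1=1, n2=1, n3=0, n4=1, n5=0, n6=0, n7=1, n8=0, n9=1 → 1; observed 1. Eliminates n9 stuck-at-0.
Test 3 (P=1, Q=0, R=1, S=1, T=1): fault-free n0=1, n1=1, n2=1, n3=0, n4=1, n5=1, n6=0, n7=1, n8=0, n9=1 → 1; observed 0. Eliminates n0 stuck-at-0.
Only n1 stuck-at-0 is consistent with every test.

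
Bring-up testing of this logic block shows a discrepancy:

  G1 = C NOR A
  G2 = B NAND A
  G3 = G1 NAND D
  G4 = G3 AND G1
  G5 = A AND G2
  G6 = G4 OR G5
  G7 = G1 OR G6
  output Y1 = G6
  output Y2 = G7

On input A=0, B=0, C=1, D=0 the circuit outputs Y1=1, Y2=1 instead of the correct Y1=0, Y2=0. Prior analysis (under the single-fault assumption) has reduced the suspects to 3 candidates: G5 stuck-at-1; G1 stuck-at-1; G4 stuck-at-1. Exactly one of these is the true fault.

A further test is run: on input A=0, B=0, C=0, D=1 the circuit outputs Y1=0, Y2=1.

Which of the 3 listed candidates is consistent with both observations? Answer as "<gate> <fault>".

G1 stuck-at-1

Evaluate each candidate on input A=0, B=0, C=0, D=1:
  G5 stuck-at-1: G1=1, G2=1, G3=0, G4=0, G5=1 [stuck-at-1], G6=1, G7=1 → Y1=1, Y2=1 — eliminated
  G1 stuck-at-1: G1=1 [stuck-at-1], G2=1, G3=0, G4=0, G5=0, G6=0, G7=1 → Y1=0, Y2=1 — matches
  G4 stuck-at-1: G1=1, G2=1, G3=0, G4=1 [stuck-at-1], G5=0, G6=1, G7=1 → Y1=1, Y2=1 — eliminated
Only G1 stuck-at-1 reproduces the observed Y1=0, Y2=1.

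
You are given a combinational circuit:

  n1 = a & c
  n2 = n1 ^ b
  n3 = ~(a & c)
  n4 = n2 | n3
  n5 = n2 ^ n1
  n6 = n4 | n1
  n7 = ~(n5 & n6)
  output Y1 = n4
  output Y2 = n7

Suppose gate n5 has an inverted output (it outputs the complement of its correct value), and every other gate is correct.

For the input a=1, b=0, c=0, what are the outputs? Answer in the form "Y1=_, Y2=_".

Y1=1, Y2=0

Propagate with n5 forced: n1=0, n2=0, n3=1, n4=1, n5=1 [inverted output], n6=1, n7=0.
So the outputs are Y1=1, Y2=0. (Without the fault they would be Y1=1, Y2=1.)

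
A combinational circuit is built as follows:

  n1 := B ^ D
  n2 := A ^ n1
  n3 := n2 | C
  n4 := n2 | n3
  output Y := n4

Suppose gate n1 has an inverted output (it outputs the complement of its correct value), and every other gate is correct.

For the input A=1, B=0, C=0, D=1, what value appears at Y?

Propagate with n1 forced: n1=0 [inverted output], n2=1, n3=1, n4=1.
So Y = 1. (Without the fault it would be 0.)

1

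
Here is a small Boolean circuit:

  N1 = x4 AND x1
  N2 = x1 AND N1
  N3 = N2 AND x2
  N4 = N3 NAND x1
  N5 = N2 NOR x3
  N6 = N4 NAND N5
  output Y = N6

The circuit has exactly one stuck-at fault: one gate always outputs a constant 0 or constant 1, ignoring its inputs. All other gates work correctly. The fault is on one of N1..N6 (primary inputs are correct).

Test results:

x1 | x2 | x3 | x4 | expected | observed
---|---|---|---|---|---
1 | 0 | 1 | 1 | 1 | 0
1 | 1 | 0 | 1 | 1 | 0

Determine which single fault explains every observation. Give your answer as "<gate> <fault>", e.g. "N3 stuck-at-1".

Fault-free values for test 1 (x1=1, x2=0, x3=1, x4=1): N1=1, N2=1, N3=0, N4=1, N5=0, N6=1, giving Y=1. Observed 0.
Test 1: faults giving observed 0 are {N5 stuck-at-1, N6 stuck-at-0}.
Test 2 (x1=1, x2=1, x3=0, x4=1): fault-free N1=1, N2=1, N3=1, N4=0, N5=0, N6=1 → 1; observed 0. Eliminates N5 stuck-at-1.
Only N6 stuck-at-0 is consistent with every test.

N6 stuck-at-0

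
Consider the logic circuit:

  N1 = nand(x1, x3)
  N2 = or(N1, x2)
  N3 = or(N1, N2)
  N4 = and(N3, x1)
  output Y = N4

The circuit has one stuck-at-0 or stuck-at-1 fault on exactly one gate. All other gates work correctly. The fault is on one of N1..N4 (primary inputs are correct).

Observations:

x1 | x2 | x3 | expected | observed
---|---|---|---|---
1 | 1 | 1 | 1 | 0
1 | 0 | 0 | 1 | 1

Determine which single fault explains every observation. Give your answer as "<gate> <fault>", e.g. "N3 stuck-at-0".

N2 stuck-at-0

Fault-free values for test 1 (x1=1, x2=1, x3=1): N1=0, N2=1, N3=1, N4=1, giving Y=1. Observed 0.
Test 1: faults giving observed 0 are {N2 stuck-at-0, N3 stuck-at-0, N4 stuck-at-0}.
Test 2 (x1=1, x2=0, x3=0): fault-free N1=1, N2=1, N3=1, N4=1 → 1; observed 1. Eliminates N3 stuck-at-0, N4 stuck-at-0.
Only N2 stuck-at-0 is consistent with every test.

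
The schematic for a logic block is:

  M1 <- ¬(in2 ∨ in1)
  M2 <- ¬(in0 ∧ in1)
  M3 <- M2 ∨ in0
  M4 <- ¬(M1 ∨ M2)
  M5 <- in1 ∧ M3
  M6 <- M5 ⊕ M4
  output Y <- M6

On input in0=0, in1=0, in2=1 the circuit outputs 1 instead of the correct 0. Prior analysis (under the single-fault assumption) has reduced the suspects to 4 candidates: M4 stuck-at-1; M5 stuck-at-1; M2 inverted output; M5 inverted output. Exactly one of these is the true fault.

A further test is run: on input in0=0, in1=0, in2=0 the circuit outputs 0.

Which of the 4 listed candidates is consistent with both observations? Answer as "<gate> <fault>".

M2 inverted output

Evaluate each candidate on input in0=0, in1=0, in2=0:
  M4 stuck-at-1: M1=1, M2=1, M3=1, M4=1 [stuck-at-1], M5=0, M6=1 → 1 — eliminated
  M5 stuck-at-1: M1=1, M2=1, M3=1, M4=0, M5=1 [stuck-at-1], M6=1 → 1 — eliminated
  M2 inverted output: M1=1, M2=0 [inverted output], M3=0, M4=0, M5=0, M6=0 → 0 — matches
  M5 inverted output: M1=1, M2=1, M3=1, M4=0, M5=1 [inverted output], M6=1 → 1 — eliminated
Only M2 inverted output reproduces the observed 0.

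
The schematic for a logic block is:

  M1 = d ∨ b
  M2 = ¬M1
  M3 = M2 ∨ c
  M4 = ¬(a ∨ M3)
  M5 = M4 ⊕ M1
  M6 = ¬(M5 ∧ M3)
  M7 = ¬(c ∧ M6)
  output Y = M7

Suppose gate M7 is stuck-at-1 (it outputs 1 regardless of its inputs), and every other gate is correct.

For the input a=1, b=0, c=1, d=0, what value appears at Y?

Propagate with M7 forced: M1=0, M2=1, M3=1, M4=0, M5=0, M6=1, M7=1 [stuck-at-1].
So Y = 1. (Without the fault it would be 0.)

1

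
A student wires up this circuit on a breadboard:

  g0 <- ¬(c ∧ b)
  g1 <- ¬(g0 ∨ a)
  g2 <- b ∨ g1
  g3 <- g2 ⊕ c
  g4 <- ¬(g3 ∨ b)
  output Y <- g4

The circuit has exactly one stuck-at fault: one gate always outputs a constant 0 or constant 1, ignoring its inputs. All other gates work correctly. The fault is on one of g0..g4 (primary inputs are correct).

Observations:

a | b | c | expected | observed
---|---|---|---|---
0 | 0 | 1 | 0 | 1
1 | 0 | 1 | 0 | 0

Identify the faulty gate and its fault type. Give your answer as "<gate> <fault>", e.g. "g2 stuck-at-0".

Fault-free values for test 1 (a=0, b=0, c=1): g0=1, g1=0, g2=0, g3=1, g4=0, giving Y=0. Observed 1.
Test 1: faults giving observed 1 are {g0 stuck-at-0, g1 stuck-at-1, g2 stuck-at-1, g3 stuck-at-0, g4 stuck-at-1}.
Test 2 (a=1, b=0, c=1): fault-free g0=1, g1=0, g2=0, g3=1, g4=0 → 0; observed 0. Eliminates g1 stuck-at-1, g2 stuck-at-1, g3 stuck-at-0, g4 stuck-at-1.
Only g0 stuck-at-0 is consistent with every test.

g0 stuck-at-0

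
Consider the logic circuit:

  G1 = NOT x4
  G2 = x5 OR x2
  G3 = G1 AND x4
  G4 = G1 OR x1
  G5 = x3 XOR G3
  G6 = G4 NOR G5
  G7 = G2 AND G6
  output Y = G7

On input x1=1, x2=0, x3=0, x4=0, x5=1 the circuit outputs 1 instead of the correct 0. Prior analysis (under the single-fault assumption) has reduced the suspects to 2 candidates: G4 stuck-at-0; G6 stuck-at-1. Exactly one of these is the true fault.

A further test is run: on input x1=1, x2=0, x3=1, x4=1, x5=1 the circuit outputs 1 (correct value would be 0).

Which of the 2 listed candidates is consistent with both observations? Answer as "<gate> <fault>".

Evaluate each candidate on input x1=1, x2=0, x3=1, x4=1, x5=1:
  G4 stuck-at-0: G1=0, G2=1, G3=0, G4=0 [stuck-at-0], G5=1, G6=0, G7=0 → 0 — eliminated
  G6 stuck-at-1: G1=0, G2=1, G3=0, G4=1, G5=1, G6=1 [stuck-at-1], G7=1 → 1 — matches
Only G6 stuck-at-1 reproduces the observed 1.

G6 stuck-at-1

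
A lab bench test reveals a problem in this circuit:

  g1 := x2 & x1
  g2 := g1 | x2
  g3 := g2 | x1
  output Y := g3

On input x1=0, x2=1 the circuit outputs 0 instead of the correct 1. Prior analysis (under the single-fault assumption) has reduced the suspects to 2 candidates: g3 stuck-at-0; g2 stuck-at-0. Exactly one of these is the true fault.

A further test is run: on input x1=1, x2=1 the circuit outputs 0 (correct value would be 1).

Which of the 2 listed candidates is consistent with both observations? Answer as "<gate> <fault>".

g3 stuck-at-0

Evaluate each candidate on input x1=1, x2=1:
  g3 stuck-at-0: g1=1, g2=1, g3=0 [stuck-at-0] → 0 — matches
  g2 stuck-at-0: g1=1, g2=0 [stuck-at-0], g3=1 → 1 — eliminated
Only g3 stuck-at-0 reproduces the observed 0.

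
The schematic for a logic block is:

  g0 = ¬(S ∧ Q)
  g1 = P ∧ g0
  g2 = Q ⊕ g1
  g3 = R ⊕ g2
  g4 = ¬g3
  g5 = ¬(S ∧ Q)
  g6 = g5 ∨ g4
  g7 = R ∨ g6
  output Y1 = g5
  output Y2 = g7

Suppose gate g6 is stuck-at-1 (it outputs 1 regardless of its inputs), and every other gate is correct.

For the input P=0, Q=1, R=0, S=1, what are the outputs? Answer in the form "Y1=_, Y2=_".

Y1=0, Y2=1

Propagate with g6 forced: g0=0, g1=0, g2=1, g3=1, g4=0, g5=0, g6=1 [stuck-at-1], g7=1.
So the outputs are Y1=0, Y2=1. (Without the fault they would be Y1=0, Y2=0.)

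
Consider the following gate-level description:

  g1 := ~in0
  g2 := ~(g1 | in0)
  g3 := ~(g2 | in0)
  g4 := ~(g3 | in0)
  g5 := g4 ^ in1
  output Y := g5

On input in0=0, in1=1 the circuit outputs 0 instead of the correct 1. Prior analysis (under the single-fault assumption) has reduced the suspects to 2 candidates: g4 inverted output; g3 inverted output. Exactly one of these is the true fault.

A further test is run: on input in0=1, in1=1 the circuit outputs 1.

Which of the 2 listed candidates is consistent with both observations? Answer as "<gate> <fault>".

Evaluate each candidate on input in0=1, in1=1:
  g4 inverted output: g1=0, g2=0, g3=0, g4=1 [inverted output], g5=0 → 0 — eliminated
  g3 inverted output: g1=0, g2=0, g3=1 [inverted output], g4=0, g5=1 → 1 — matches
Only g3 inverted output reproduces the observed 1.

g3 inverted output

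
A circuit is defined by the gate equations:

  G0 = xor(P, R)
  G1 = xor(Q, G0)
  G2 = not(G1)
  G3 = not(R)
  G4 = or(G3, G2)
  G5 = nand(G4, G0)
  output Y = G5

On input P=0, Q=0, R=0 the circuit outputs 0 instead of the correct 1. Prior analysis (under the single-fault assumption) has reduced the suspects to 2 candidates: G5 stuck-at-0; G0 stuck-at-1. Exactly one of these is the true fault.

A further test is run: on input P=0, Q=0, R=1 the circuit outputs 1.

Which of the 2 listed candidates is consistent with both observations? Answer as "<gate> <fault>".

Evaluate each candidate on input P=0, Q=0, R=1:
  G5 stuck-at-0: G0=1, G1=1, G2=0, G3=0, G4=0, G5=0 [stuck-at-0] → 0 — eliminated
  G0 stuck-at-1: G0=1 [stuck-at-1], G1=1, G2=0, G3=0, G4=0, G5=1 → 1 — matches
Only G0 stuck-at-1 reproduces the observed 1.

G0 stuck-at-1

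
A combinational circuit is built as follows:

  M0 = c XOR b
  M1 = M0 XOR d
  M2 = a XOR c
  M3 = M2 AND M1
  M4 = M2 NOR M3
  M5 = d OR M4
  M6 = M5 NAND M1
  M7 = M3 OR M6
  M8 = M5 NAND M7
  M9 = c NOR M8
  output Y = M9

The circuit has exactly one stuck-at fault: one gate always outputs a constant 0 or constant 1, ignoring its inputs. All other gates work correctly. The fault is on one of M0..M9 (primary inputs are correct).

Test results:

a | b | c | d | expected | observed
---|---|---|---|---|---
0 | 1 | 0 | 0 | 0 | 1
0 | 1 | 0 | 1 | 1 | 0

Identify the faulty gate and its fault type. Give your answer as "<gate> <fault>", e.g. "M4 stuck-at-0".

Fault-free values for test 1 (a=0, b=1, c=0, d=0): M0=1, M1=1, M2=0, M3=0, M4=1, M5=1, M6=0, M7=0, M8=1, M9=0, giving Y=0. Observed 1.
Test 1: faults giving observed 1 are {M0 stuck-at-0, M1 stuck-at-0, M6 stuck-at-1, M7 stuck-at-1, M8 stuck-at-0, M9 stuck-at-1}.
Test 2 (a=0, b=1, c=0, d=1): fault-free M0=1, M1=0, M2=0, M3=0, M4=1, M5=1, M6=1, M7=1, M8=0, M9=1 → 1; observed 0. Eliminates M1 stuck-at-0, M6 stuck-at-1, M7 stuck-at-1, M8 stuck-at-0, M9 stuck-at-1.
Only M0 stuck-at-0 is consistent with every test.

M0 stuck-at-0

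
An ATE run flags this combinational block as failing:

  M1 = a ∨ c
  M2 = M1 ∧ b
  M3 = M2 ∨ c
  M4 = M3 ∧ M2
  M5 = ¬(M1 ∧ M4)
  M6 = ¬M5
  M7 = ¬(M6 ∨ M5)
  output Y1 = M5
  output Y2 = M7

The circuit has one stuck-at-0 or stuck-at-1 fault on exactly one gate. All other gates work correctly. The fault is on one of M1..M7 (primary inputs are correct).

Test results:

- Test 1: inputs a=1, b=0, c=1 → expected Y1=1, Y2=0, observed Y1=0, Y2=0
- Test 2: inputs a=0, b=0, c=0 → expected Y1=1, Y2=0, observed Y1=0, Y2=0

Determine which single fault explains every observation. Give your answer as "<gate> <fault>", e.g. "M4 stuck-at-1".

M5 stuck-at-0

Fault-free values for test 1 (a=1, b=0, c=1): M1=1, M2=0, M3=1, M4=0, M5=1, M6=0, M7=0, giving Y1=1, Y2=0. Observed Y1=0, Y2=0.
Test 1: faults giving observed Y1=0, Y2=0 are {M2 stuck-at-1, M4 stuck-at-1, M5 stuck-at-0}.
Test 2 (a=0, b=0, c=0): fault-free M1=0, M2=0, M3=0, M4=0, M5=1, M6=0, M7=0 → Y1=1, Y2=0; observed Y1=0, Y2=0. Eliminates M2 stuck-at-1, M4 stuck-at-1.
Only M5 stuck-at-0 is consistent with every test.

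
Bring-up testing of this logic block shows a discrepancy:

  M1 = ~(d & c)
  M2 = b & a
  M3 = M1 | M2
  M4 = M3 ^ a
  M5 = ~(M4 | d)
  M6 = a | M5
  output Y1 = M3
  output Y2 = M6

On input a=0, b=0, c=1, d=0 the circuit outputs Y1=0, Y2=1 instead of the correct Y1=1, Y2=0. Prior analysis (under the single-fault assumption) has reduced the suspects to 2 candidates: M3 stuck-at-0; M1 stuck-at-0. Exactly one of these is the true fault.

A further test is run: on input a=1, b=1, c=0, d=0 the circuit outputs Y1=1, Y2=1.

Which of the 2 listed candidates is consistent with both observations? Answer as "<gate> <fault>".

Evaluate each candidate on input a=1, b=1, c=0, d=0:
  M3 stuck-at-0: M1=1, M2=1, M3=0 [stuck-at-0], M4=1, M5=0, M6=1 → Y1=0, Y2=1 — eliminated
  M1 stuck-at-0: M1=0 [stuck-at-0], M2=1, M3=1, M4=0, M5=1, M6=1 → Y1=1, Y2=1 — matches
Only M1 stuck-at-0 reproduces the observed Y1=1, Y2=1.

M1 stuck-at-0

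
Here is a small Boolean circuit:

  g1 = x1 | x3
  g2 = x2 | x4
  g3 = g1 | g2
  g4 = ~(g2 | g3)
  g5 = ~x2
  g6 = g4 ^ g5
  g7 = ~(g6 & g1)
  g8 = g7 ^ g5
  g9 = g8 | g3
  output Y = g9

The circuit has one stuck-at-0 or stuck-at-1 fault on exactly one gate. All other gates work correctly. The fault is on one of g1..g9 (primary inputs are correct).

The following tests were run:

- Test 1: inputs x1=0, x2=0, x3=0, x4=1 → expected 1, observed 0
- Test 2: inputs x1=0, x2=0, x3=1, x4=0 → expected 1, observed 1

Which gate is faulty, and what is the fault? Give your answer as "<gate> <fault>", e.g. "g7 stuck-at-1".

g2 stuck-at-0

Fault-free values for test 1 (x1=0, x2=0, x3=0, x4=1): g1=0, g2=1, g3=1, g4=0, g5=1, g6=1, g7=1, g8=0, g9=1, giving Y=1. Observed 0.
Test 1: faults giving observed 0 are {g2 stuck-at-0, g3 stuck-at-0, g9 stuck-at-0}.
Test 2 (x1=0, x2=0, x3=1, x4=0): fault-free g1=1, g2=0, g3=1, g4=0, g5=1, g6=1, g7=0, g8=1, g9=1 → 1; observed 1. Eliminates g3 stuck-at-0, g9 stuck-at-0.
Only g2 stuck-at-0 is consistent with every test.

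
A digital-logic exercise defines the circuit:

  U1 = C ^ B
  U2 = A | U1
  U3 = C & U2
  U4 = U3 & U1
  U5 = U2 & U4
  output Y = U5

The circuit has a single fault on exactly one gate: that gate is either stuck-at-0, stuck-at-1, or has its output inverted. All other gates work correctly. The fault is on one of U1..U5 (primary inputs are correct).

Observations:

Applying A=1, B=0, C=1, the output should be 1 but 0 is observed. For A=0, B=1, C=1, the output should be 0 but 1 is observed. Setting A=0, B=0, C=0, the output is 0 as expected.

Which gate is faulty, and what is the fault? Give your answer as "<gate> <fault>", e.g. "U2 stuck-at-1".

Fault-free values for test 1 (A=1, B=0, C=1): U1=1, U2=1, U3=1, U4=1, U5=1, giving Y=1. Observed 0.
Test 1: faults giving observed 0 are {U1 stuck-at-0, U1 inverted output, U2 stuck-at-0, U2 inverted output, U3 stuck-at-0, U3 inverted output, U4 stuck-at-0, U4 inverted output, U5 stuck-at-0, U5 inverted output}.
Test 2 (A=0, B=1, C=1): fault-free U1=0, U2=0, U3=0, U4=0, U5=0 → 0; observed 1. Eliminates U1 stuck-at-0, U2 stuck-at-0, U2 inverted output, U3 stuck-at-0, U3 inverted output, U4 stuck-at-0, U4 inverted output, U5 stuck-at-0.
Test 3 (A=0, B=0, C=0): fault-free U1=0, U2=0, U3=0, U4=0, U5=0 → 0; observed 0. Eliminates U5 inverted output.
Only U1 inverted output is consistent with every test.

U1 inverted output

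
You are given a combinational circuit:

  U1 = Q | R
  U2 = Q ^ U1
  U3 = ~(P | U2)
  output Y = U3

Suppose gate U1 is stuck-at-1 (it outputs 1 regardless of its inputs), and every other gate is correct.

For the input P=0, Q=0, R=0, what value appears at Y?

0

Propagate with U1 forced: U1=1 [stuck-at-1], U2=1, U3=0.
So Y = 0. (Without the fault it would be 1.)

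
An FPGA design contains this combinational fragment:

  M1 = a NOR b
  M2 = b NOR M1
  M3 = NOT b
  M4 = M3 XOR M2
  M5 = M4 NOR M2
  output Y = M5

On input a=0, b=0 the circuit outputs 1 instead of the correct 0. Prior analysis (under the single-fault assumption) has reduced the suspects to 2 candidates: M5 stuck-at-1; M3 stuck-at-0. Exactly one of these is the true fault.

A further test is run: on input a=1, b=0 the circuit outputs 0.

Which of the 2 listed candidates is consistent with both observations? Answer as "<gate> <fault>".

Evaluate each candidate on input a=1, b=0:
  M5 stuck-at-1: M1=0, M2=1, M3=1, M4=0, M5=1 [stuck-at-1] → 1 — eliminated
  M3 stuck-at-0: M1=0, M2=1, M3=0 [stuck-at-0], M4=1, M5=0 → 0 — matches
Only M3 stuck-at-0 reproduces the observed 0.

M3 stuck-at-0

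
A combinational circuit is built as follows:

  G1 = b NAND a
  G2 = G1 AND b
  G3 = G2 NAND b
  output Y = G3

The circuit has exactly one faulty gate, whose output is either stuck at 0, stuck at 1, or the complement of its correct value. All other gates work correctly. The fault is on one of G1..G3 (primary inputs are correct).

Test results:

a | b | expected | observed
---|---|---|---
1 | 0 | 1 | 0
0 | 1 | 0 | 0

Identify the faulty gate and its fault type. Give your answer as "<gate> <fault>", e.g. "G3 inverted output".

Fault-free values for test 1 (a=1, b=0): G1=1, G2=0, G3=1, giving Y=1. Observed 0.
Test 1: faults giving observed 0 are {G3 stuck-at-0, G3 inverted output}.
Test 2 (a=0, b=1): fault-free G1=1, G2=1, G3=0 → 0; observed 0. Eliminates G3 inverted output.
Only G3 stuck-at-0 is consistent with every test.

G3 stuck-at-0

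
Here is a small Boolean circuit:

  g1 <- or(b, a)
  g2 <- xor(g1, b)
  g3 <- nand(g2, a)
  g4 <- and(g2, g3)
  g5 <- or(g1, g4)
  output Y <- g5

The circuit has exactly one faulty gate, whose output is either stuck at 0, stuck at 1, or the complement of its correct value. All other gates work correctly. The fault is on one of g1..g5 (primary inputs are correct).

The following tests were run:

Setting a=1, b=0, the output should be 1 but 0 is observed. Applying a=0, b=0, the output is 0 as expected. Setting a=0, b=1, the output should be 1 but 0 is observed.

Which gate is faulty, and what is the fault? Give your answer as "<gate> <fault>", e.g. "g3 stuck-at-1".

g5 stuck-at-0

Fault-free values for test 1 (a=1, b=0): g1=1, g2=1, g3=0, g4=0, g5=1, giving Y=1. Observed 0.
Test 1: faults giving observed 0 are {g1 stuck-at-0, g1 inverted output, g5 stuck-at-0, g5 inverted output}.
Test 2 (a=0, b=0): fault-free g1=0, g2=0, g3=1, g4=0, g5=0 → 0; observed 0. Eliminates g1 inverted output, g5 inverted output.
Test 3 (a=0, b=1): fault-free g1=1, g2=0, g3=1, g4=0, g5=1 → 1; observed 0. Eliminates g1 stuck-at-0.
Only g5 stuck-at-0 is consistent with every test.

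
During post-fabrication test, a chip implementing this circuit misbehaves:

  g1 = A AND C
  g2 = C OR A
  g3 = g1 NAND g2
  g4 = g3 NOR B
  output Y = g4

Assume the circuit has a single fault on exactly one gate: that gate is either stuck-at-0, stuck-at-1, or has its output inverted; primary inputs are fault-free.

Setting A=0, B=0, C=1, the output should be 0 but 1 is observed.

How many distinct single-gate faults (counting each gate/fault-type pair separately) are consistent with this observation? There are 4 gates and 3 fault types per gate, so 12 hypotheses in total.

6

Fault-free: g1=0, g2=1, g3=1, g4=0 → 0. Observed 1.
  g1 stuck-at-0: output 0 ✗
  g1 stuck-at-1: output 1 ✓
  g1 inverted output: output 1 ✓
  g2 stuck-at-0: output 0 ✗
  g2 stuck-at-1: output 0 ✗
  g2 inverted output: output 0 ✗
  g3 stuck-at-0: output 1 ✓
  g3 stuck-at-1: output 0 ✗
  g3 inverted output: output 1 ✓
  g4 stuck-at-0: output 0 ✗
  g4 stuck-at-1: output 1 ✓
  g4 inverted output: output 1 ✓
Consistent faults: {g1 stuck-at-1, g1 inverted output, g3 stuck-at-0, g3 inverted output, g4 stuck-at-1, g4 inverted output} — 6 in all.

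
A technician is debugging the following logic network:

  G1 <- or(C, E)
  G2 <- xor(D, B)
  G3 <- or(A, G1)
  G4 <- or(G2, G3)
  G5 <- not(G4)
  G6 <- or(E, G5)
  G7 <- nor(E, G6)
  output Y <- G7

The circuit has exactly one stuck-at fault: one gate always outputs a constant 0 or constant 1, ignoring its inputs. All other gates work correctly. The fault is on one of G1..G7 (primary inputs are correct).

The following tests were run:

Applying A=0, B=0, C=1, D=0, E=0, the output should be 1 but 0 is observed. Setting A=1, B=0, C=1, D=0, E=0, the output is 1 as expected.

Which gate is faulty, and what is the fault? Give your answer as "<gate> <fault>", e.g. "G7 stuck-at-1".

Fault-free values for test 1 (A=0, B=0, C=1, D=0, E=0): G1=1, G2=0, G3=1, G4=1, G5=0, G6=0, G7=1, giving Y=1. Observed 0.
Test 1: faults giving observed 0 are {G1 stuck-at-0, G3 stuck-at-0, G4 stuck-at-0, G5 stuck-at-1, G6 stuck-at-1, G7 stuck-at-0}.
Test 2 (A=1, B=0, C=1, D=0, E=0): fault-free G1=1, G2=0, G3=1, G4=1, G5=0, G6=0, G7=1 → 1; observed 1. Eliminates G3 stuck-at-0, G4 stuck-at-0, G5 stuck-at-1, G6 stuck-at-1, G7 stuck-at-0.
Only G1 stuck-at-0 is consistent with every test.

G1 stuck-at-0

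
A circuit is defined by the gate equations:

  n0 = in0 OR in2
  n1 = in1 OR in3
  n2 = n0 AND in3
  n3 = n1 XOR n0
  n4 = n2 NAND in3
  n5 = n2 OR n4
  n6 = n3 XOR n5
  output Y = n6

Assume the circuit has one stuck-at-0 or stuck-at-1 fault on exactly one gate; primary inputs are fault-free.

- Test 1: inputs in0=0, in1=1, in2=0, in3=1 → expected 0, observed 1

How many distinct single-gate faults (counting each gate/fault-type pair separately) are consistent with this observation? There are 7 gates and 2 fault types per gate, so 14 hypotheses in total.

Fault-free: n0=0, n1=1, n2=0, n3=1, n4=1, n5=1, n6=0 → 0. Observed 1.
  n0 stuck-at-0: output 0 ✗
  n0 stuck-at-1: output 1 ✓
  n1 stuck-at-0: output 1 ✓
  n1 stuck-at-1: output 0 ✗
  n2 stuck-at-0: output 0 ✗
  n2 stuck-at-1: output 0 ✗
  n3 stuck-at-0: output 1 ✓
  n3 stuck-at-1: output 0 ✗
  n4 stuck-at-0: output 1 ✓
  n4 stuck-at-1: output 0 ✗
  n5 stuck-at-0: output 1 ✓
  n5 stuck-at-1: output 0 ✗
  n6 stuck-at-0: output 0 ✗
  n6 stuck-at-1: output 1 ✓
Consistent faults: {n0 stuck-at-1, n1 stuck-at-0, n3 stuck-at-0, n4 stuck-at-0, n5 stuck-at-0, n6 stuck-at-1} — 6 in all.

6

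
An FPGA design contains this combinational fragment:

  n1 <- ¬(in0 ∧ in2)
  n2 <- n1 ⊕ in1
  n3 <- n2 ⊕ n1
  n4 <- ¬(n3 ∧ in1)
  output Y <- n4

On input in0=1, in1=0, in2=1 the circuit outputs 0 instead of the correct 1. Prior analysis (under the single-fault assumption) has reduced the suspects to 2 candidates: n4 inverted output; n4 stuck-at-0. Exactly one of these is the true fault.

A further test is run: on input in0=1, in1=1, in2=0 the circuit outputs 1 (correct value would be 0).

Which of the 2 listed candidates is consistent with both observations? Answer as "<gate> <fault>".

Evaluate each candidate on input in0=1, in1=1, in2=0:
  n4 inverted output: n1=1, n2=0, n3=1, n4=1 [inverted output] → 1 — matches
  n4 stuck-at-0: n1=1, n2=0, n3=1, n4=0 [stuck-at-0] → 0 — eliminated
Only n4 inverted output reproduces the observed 1.

n4 inverted output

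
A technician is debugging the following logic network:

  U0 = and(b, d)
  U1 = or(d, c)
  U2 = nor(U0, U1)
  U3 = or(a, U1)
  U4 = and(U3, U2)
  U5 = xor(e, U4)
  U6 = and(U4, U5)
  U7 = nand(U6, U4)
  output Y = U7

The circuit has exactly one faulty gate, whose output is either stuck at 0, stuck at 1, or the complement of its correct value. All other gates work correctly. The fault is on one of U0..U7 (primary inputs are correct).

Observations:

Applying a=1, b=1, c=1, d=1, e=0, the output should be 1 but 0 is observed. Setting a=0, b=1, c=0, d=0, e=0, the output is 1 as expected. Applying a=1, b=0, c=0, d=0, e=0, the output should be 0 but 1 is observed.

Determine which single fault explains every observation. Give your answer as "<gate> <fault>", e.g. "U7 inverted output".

U2 inverted output

Fault-free values for test 1 (a=1, b=1, c=1, d=1, e=0): U0=1, U1=1, U2=0, U3=1, U4=0, U5=0, U6=0, U7=1, giving Y=1. Observed 0.
Test 1: faults giving observed 0 are {U2 stuck-at-1, U2 inverted output, U4 stuck-at-1, U4 inverted output, U7 stuck-at-0, U7 inverted output}.
Test 2 (a=0, b=1, c=0, d=0, e=0): fault-free U0=0, U1=0, U2=1, U3=0, U4=0, U5=0, U6=0, U7=1 → 1; observed 1. Eliminates U4 stuck-at-1, U4 inverted output, U7 stuck-at-0, U7 inverted output.
Test 3 (a=1, b=0, c=0, d=0, e=0): fault-free U0=0, U1=0, U2=1, U3=1, U4=1, U5=1, U6=1, U7=0 → 0; observed 1. Eliminates U2 stuck-at-1.
Only U2 inverted output is consistent with every test.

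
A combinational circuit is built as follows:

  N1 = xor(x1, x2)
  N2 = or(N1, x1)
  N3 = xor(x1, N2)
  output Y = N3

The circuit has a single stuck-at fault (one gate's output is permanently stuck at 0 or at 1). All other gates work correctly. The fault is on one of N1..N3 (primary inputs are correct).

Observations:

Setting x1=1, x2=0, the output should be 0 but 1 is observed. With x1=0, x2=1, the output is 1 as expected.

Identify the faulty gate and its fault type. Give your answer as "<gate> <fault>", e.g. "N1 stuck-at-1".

N3 stuck-at-1

Fault-free values for test 1 (x1=1, x2=0): N1=1, N2=1, N3=0, giving Y=0. Observed 1.
Test 1: faults giving observed 1 are {N2 stuck-at-0, N3 stuck-at-1}.
Test 2 (x1=0, x2=1): fault-free N1=1, N2=1, N3=1 → 1; observed 1. Eliminates N2 stuck-at-0.
Only N3 stuck-at-1 is consistent with every test.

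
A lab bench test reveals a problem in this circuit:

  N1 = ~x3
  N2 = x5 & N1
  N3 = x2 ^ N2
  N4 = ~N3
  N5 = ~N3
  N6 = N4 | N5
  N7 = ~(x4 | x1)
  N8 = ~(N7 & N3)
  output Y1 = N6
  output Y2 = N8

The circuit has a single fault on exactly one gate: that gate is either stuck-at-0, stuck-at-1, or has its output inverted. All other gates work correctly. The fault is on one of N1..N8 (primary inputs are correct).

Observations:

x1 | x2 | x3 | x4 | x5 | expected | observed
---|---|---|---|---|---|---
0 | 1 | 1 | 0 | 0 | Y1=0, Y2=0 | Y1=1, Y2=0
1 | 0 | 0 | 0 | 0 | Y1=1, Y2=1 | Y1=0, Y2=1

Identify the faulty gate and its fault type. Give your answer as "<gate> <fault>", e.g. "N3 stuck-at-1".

Fault-free values for test 1 (x1=0, x2=1, x3=1, x4=0, x5=0): N1=0, N2=0, N3=1, N4=0, N5=0, N6=0, N7=1, N8=0, giving Y1=0, Y2=0. Observed Y1=1, Y2=0.
Test 1: faults giving observed Y1=1, Y2=0 are {N4 stuck-at-1, N4 inverted output, N5 stuck-at-1, N5 inverted output, N6 stuck-at-1, N6 inverted output}.
Test 2 (x1=1, x2=0, x3=0, x4=0, x5=0): fault-free N1=1, N2=0, N3=0, N4=1, N5=1, N6=1, N7=0, N8=1 → Y1=1, Y2=1; observed Y1=0, Y2=1. Eliminates N4 stuck-at-1, N4 inverted output, N5 stuck-at-1, N5 inverted output, N6 stuck-at-1.
Only N6 inverted output is consistent with every test.

N6 inverted output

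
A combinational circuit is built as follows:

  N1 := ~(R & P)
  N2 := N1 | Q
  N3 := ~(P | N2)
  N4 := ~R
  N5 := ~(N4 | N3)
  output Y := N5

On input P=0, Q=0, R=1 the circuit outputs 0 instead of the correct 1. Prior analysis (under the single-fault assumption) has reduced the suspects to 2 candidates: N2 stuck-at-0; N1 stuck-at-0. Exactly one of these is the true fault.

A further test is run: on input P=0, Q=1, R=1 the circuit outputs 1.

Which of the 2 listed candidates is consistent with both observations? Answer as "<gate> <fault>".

N1 stuck-at-0

Evaluate each candidate on input P=0, Q=1, R=1:
  N2 stuck-at-0: N1=1, N2=0 [stuck-at-0], N3=1, N4=0, N5=0 → 0 — eliminated
  N1 stuck-at-0: N1=0 [stuck-at-0], N2=1, N3=0, N4=0, N5=1 → 1 — matches
Only N1 stuck-at-0 reproduces the observed 1.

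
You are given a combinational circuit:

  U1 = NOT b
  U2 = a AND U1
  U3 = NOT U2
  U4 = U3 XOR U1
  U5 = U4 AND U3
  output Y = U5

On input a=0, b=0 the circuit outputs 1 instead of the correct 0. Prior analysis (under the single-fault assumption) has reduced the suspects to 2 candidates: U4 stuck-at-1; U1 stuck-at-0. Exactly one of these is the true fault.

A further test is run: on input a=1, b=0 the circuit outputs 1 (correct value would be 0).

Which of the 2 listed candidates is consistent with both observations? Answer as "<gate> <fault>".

U1 stuck-at-0

Evaluate each candidate on input a=1, b=0:
  U4 stuck-at-1: U1=1, U2=1, U3=0, U4=1 [stuck-at-1], U5=0 → 0 — eliminated
  U1 stuck-at-0: U1=0 [stuck-at-0], U2=0, U3=1, U4=1, U5=1 → 1 — matches
Only U1 stuck-at-0 reproduces the observed 1.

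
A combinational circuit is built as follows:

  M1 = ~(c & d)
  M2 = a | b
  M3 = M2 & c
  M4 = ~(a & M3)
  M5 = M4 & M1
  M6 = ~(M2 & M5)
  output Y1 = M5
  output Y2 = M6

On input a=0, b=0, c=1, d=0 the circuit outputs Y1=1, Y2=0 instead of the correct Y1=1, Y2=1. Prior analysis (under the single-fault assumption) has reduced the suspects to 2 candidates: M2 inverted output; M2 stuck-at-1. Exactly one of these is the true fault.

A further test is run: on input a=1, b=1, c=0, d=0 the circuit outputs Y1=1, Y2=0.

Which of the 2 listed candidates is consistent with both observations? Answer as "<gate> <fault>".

Evaluate each candidate on input a=1, b=1, c=0, d=0:
  M2 inverted output: M1=1, M2=0 [inverted output], M3=0, M4=1, M5=1, M6=1 → Y1=1, Y2=1 — eliminated
  M2 stuck-at-1: M1=1, M2=1 [stuck-at-1], M3=0, M4=1, M5=1, M6=0 → Y1=1, Y2=0 — matches
Only M2 stuck-at-1 reproduces the observed Y1=1, Y2=0.

M2 stuck-at-1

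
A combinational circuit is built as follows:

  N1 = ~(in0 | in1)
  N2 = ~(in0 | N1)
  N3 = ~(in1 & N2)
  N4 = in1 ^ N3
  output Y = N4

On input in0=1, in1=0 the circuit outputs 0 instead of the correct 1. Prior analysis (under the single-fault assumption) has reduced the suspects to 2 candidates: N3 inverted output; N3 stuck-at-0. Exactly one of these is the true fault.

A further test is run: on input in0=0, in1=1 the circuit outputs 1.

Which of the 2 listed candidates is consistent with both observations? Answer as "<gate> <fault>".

N3 stuck-at-0

Evaluate each candidate on input in0=0, in1=1:
  N3 inverted output: N1=0, N2=1, N3=1 [inverted output], N4=0 → 0 — eliminated
  N3 stuck-at-0: N1=0, N2=1, N3=0 [stuck-at-0], N4=1 → 1 — matches
Only N3 stuck-at-0 reproduces the observed 1.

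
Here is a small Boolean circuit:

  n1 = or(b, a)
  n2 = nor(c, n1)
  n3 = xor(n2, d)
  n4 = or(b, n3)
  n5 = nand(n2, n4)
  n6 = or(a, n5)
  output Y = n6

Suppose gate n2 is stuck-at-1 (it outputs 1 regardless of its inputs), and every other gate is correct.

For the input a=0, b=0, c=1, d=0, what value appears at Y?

0

Propagate with n2 forced: n1=0, n2=1 [stuck-at-1], n3=1, n4=1, n5=0, n6=0.
So Y = 0. (Without the fault it would be 1.)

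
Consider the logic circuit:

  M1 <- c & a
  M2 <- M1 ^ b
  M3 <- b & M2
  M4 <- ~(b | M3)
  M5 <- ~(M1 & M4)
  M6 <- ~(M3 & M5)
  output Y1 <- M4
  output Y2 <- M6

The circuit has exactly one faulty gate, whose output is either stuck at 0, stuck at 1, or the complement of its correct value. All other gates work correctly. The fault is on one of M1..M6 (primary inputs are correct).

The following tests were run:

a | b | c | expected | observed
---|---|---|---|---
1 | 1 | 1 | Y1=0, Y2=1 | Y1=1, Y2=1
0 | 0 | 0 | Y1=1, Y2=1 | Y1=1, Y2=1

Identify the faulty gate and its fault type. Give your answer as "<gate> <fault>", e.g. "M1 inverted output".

Fault-free values for test 1 (a=1, b=1, c=1): M1=1, M2=0, M3=0, M4=0, M5=1, M6=1, giving Y1=0, Y2=1. Observed Y1=1, Y2=1.
Test 1: faults giving observed Y1=1, Y2=1 are {M4 stuck-at-1, M4 inverted output}.
Test 2 (a=0, b=0, c=0): fault-free M1=0, M2=0, M3=0, M4=1, M5=1, M6=1 → Y1=1, Y2=1; observed Y1=1, Y2=1. Eliminates M4 inverted output.
Only M4 stuck-at-1 is consistent with every test.

M4 stuck-at-1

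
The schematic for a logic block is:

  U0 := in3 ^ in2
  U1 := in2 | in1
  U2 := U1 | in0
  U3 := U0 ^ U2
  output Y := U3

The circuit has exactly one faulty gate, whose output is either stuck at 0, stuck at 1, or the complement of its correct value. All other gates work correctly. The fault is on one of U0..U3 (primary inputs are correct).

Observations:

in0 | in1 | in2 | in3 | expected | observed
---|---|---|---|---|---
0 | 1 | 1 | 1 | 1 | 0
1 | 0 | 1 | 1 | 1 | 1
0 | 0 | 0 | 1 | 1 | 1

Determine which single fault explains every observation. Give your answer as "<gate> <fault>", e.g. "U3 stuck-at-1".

Fault-free values for test 1 (in0=0, in1=1, in2=1, in3=1): U0=0, U1=1, U2=1, U3=1, giving Y=1. Observed 0.
Test 1: faults giving observed 0 are {U0 stuck-at-1, U0 inverted output, U1 stuck-at-0, U1 inverted output, U2 stuck-at-0, U2 inverted output, U3 stuck-at-0, U3 inverted output}.
Test 2 (in0=1, in1=0, in2=1, in3=1): fault-free U0=0, U1=1, U2=1, U3=1 → 1; observed 1. Eliminates U0 stuck-at-1, U0 inverted output, U2 stuck-at-0, U2 inverted output, U3 stuck-at-0, U3 inverted output.
Test 3 (in0=0, in1=0, in2=0, in3=1): fault-free U0=1, U1=0, U2=0, U3=1 → 1; observed 1. Eliminates U1 inverted output.
Only U1 stuck-at-0 is consistent with every test.

U1 stuck-at-0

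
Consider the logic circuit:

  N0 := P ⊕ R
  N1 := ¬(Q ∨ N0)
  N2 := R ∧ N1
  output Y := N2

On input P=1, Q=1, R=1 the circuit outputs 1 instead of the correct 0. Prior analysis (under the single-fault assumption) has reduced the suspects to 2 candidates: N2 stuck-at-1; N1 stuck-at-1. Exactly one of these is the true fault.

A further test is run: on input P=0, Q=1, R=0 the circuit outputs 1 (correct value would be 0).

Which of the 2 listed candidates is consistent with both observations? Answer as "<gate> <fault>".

Evaluate each candidate on input P=0, Q=1, R=0:
  N2 stuck-at-1: N0=0, N1=0, N2=1 [stuck-at-1] → 1 — matches
  N1 stuck-at-1: N0=0, N1=1 [stuck-at-1], N2=0 → 0 — eliminated
Only N2 stuck-at-1 reproduces the observed 1.

N2 stuck-at-1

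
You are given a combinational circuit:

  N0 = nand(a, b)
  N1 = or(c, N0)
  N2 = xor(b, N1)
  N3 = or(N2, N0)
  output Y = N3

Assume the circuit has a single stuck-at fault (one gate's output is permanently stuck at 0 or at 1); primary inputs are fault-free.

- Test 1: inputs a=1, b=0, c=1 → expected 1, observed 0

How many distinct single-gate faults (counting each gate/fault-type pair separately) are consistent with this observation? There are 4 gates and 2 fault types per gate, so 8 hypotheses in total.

Fault-free: N0=1, N1=1, N2=1, N3=1 → 1. Observed 0.
  N0 stuck-at-0: output 1 ✗
  N0 stuck-at-1: output 1 ✗
  N1 stuck-at-0: output 1 ✗
  N1 stuck-at-1: output 1 ✗
  N2 stuck-at-0: output 1 ✗
  N2 stuck-at-1: output 1 ✗
  N3 stuck-at-0: output 0 ✓
  N3 stuck-at-1: output 1 ✗
Consistent faults: {N3 stuck-at-0} — 1 in all.

1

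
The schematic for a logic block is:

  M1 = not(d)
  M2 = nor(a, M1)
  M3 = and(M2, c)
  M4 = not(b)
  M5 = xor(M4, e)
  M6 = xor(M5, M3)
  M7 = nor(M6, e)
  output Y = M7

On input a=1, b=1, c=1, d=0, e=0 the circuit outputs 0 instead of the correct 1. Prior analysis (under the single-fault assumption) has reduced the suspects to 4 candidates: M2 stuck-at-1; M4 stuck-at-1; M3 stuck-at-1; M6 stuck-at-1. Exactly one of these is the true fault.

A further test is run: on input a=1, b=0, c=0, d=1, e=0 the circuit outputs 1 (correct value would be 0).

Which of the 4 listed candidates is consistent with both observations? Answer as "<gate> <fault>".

M3 stuck-at-1

Evaluate each candidate on input a=1, b=0, c=0, d=1, e=0:
  M2 stuck-at-1: M1=0, M2=1 [stuck-at-1], M3=0, M4=1, M5=1, M6=1, M7=0 → 0 — eliminated
  M4 stuck-at-1: M1=0, M2=0, M3=0, M4=1 [stuck-at-1], M5=1, M6=1, M7=0 → 0 — eliminated
  M3 stuck-at-1: M1=0, M2=0, M3=1 [stuck-at-1], M4=1, M5=1, M6=0, M7=1 → 1 — matches
  M6 stuck-at-1: M1=0, M2=0, M3=0, M4=1, M5=1, M6=1 [stuck-at-1], M7=0 → 0 — eliminated
Only M3 stuck-at-1 reproduces the observed 1.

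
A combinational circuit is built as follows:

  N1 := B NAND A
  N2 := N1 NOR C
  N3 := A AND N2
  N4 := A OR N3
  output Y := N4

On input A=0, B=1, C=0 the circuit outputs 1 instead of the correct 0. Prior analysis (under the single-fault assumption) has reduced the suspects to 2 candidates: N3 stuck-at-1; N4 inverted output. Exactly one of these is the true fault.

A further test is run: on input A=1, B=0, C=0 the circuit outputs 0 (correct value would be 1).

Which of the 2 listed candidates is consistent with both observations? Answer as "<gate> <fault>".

N4 inverted output

Evaluate each candidate on input A=1, B=0, C=0:
  N3 stuck-at-1: N1=1, N2=0, N3=1 [stuck-at-1], N4=1 → 1 — eliminated
  N4 inverted output: N1=1, N2=0, N3=0, N4=0 [inverted output] → 0 — matches
Only N4 inverted output reproduces the observed 0.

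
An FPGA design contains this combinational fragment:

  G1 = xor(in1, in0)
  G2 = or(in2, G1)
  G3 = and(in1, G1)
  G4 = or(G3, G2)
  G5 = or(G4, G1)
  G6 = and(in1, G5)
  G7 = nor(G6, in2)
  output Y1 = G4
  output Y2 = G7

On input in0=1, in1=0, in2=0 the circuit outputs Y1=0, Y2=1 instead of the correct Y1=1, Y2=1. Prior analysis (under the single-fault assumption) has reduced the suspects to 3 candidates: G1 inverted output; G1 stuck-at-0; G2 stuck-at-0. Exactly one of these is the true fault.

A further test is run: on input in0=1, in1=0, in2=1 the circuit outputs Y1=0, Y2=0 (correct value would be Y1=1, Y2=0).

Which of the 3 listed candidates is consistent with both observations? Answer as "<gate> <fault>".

Evaluate each candidate on input in0=1, in1=0, in2=1:
  G1 inverted output: G1=0 [inverted output], G2=1, G3=0, G4=1, G5=1, G6=0, G7=0 → Y1=1, Y2=0 — eliminated
  G1 stuck-at-0: G1=0 [stuck-at-0], G2=1, G3=0, G4=1, G5=1, G6=0, G7=0 → Y1=1, Y2=0 — eliminated
  G2 stuck-at-0: G1=1, G2=0 [stuck-at-0], G3=0, G4=0, G5=1, G6=0, G7=0 → Y1=0, Y2=0 — matches
Only G2 stuck-at-0 reproduces the observed Y1=0, Y2=0.

G2 stuck-at-0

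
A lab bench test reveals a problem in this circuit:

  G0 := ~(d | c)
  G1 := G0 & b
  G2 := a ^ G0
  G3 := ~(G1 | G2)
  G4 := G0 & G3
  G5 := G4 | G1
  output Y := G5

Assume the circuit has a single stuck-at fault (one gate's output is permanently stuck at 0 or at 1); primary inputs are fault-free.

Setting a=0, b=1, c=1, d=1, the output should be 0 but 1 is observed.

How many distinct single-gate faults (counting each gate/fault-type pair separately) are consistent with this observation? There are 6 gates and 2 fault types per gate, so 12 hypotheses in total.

4

Fault-free: G0=0, G1=0, G2=0, G3=1, G4=0, G5=0 → 0. Observed 1.
  G0 stuck-at-0: output 0 ✗
  G0 stuck-at-1: output 1 ✓
  G1 stuck-at-0: output 0 ✗
  G1 stuck-at-1: output 1 ✓
  G2 stuck-at-0: output 0 ✗
  G2 stuck-at-1: output 0 ✗
  G3 stuck-at-0: output 0 ✗
  G3 stuck-at-1: output 0 ✗
  G4 stuck-at-0: output 0 ✗
  G4 stuck-at-1: output 1 ✓
  G5 stuck-at-0: output 0 ✗
  G5 stuck-at-1: output 1 ✓
Consistent faults: {G0 stuck-at-1, G1 stuck-at-1, G4 stuck-at-1, G5 stuck-at-1} — 4 in all.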